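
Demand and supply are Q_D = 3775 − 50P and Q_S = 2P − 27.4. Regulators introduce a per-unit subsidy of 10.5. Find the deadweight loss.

In inverse form: demand P = 75.5 − 0.02Q, supply P = 13.7 + 0.5Q.
Competitive equilibrium: 75.5 − 0.02Q = 13.7 + 0.5Q → Q* = 118.8462, P* = 73.1231.
The subsidy lowers effective supply by 10.5: P = 3.2 + 0.5Q.
New quantity: 75.5 − 0.02Q = 3.2 + 0.5Q → Q' = 139.0385.
Overproduction ΔQ = 139.0385 − 118.8462 = 20.1923; wedge = subsidy = 10.5.
Welfare loss = ½ × 20.1923 × 10.5 = 106.01.

106.01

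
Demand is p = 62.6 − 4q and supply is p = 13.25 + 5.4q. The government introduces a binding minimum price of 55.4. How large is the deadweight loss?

55.94

Competitive equilibrium: 62.6 − 4q = 13.25 + 5.4q → q* = 5.25, p* = 41.6.
At the floor p = 55.4, quantity demanded = (62.6 − 55.4)/4 = 1.8.
Sellers' marginal cost at q' = 1.8: 13.25 + 5.4·1.8 = 22.97.
Δq = 5.25 − 1.8 = 3.45; wedge = 55.4 − 22.97 = 32.43.
Welfare loss = ½ × 3.45 × 32.43 = 55.94.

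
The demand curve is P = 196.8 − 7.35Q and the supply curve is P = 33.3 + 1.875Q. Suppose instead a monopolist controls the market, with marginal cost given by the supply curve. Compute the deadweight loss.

284.91

Competitive equilibrium: 196.8 − 7.35Q = 33.3 + 1.875Q → Q* = 17.7236, P* = 66.5317.
Marginal revenue: MR = 196.8 − 14.7Q. Set MR = MC: 196.8 − 14.7Q = 33.3 + 1.875Q → Q_m = 9.8643.
Price P_m = 196.8 − 7.35·9.8643 = 124.2974; MC(Q_m) = 33.3 + 1.875·9.8643 = 51.7956.
Competitive Q* = 17.7236, so ΔQ = 7.8593; wedge = 124.2974 − 51.7956 = 72.5018.
Welfare loss = ½ × 7.8593 × 72.5018 = 284.91.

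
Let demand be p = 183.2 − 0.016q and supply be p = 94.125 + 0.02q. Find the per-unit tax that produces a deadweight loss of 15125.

33

Competitive equilibrium: 183.2 − 0.016q = 94.125 + 0.02q → q* = 2474.3056, p* = 143.6111.
A tax t gives Δq = t/0.036 and wedge t, so DWL = t²/0.072.
t²/0.072 = 15125 → t² = 1089 → t = 33.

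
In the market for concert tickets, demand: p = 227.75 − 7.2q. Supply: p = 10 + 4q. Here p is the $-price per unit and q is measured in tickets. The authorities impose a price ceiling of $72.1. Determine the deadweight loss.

$85.92

Competitive equilibrium: 227.75 − 7.2q = 10 + 4q → q* = 19.442, p* = 87.7679.
At the ceiling p = 72.1, quantity supplied = (72.1 − 10)/4 = 15.525.
Willingness to pay at q' = 15.525: 227.75 − 7.2·15.525 = 115.97.
Δq = 19.442 − 15.525 = 3.917; wedge = 115.97 − 72.1 = 43.87.
Welfare loss = ½ × 3.917 × 43.87 = $85.92.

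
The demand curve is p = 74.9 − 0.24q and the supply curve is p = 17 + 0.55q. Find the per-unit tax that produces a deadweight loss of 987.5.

39.5

Competitive equilibrium: 74.9 − 0.24q = 17 + 0.55q → q* = 73.2911, p* = 57.3101.
A tax t gives Δq = t/0.79 and wedge t, so DWL = t²/1.58.
t²/1.58 = 987.5 → t² = 1560.25 → t = 39.5.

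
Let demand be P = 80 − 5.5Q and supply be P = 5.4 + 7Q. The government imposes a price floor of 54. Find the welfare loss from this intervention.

9.62

Competitive equilibrium: 80 − 5.5Q = 5.4 + 7Q → Q* = 5.968, P* = 47.176.
At the floor P = 54, quantity demanded = (80 − 54)/5.5 = 4.7273.
Sellers' marginal cost at Q' = 4.7273: 5.4 + 7·4.7273 = 38.4911.
ΔQ = 5.968 − 4.7273 = 1.2407; wedge = 54 − 38.4911 = 15.5089.
Welfare loss = ½ × 1.2407 × 15.5089 = 9.62.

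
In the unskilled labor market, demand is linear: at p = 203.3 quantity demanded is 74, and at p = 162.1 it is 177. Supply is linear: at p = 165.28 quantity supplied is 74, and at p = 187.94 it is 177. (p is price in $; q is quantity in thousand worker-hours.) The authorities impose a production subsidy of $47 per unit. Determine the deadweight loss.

Demand slope = (162.1 − 203.3)/(177 − 74) = −0.4, so p = 232.9 − 0.4q.
Supply slope = (187.94 − 165.28)/(177 − 74) = 0.22, so p = 149 + 0.22q.
Competitive equilibrium: 232.9 − 0.4q = 149 + 0.22q → q* = 135.3226, p* = 178.771.
The subsidy lowers effective supply by 47: p = 102 + 0.22q.
New quantity: 232.9 − 0.4q = 102 + 0.22q → q' = 211.129.
Overproduction Δq = 211.129 − 135.3226 = 75.8064; wedge = subsidy = 47.
Deadweight loss = ½ × 75.8064 × 47 = $1781.45 thousand.

$1781.45 thousand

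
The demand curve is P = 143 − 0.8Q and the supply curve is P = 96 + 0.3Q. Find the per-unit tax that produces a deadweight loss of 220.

Competitive equilibrium: 143 − 0.8Q = 96 + 0.3Q → Q* = 42.7273, P* = 108.8182.
A tax t gives ΔQ = t/1.1 and wedge t, so DWL = t²/2.2.
t²/2.2 = 220 → t² = 484 → t = 22.

22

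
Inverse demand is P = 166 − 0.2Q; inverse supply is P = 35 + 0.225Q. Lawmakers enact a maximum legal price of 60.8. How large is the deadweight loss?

7962.12

Competitive equilibrium: 166 − 0.2Q = 35 + 0.225Q → Q* = 308.2353, P* = 104.3529.
At the ceiling P = 60.8, quantity supplied = (60.8 − 35)/0.225 = 114.6667.
Willingness to pay at Q' = 114.6667: 166 − 0.2·114.6667 = 143.0667.
ΔQ = 308.2353 − 114.6667 = 193.5686; wedge = 143.0667 − 60.8 = 82.2667.
The triangle = ½ × 193.5686 × 82.2667 = 7962.12.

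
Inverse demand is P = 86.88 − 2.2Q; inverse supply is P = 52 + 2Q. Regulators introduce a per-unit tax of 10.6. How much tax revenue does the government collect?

Competitive equilibrium: 86.88 − 2.2Q = 52 + 2Q → Q* = 8.3048, P* = 68.6095.
With the tax, the buyer price exceeds the seller price by 10.6: (86.88 − 2.2Q) − (52 + 2Q) = 10.6 → Q' = 5.781.
Tax revenue = 10.6 × 5.781 = 61.28.

61.28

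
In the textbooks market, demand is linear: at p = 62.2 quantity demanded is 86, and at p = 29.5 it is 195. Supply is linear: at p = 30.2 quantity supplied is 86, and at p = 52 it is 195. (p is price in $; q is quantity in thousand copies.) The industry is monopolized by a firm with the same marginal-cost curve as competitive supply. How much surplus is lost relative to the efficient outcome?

Demand slope = (29.5 − 62.2)/(195 − 86) = −0.3, so p = 88 − 0.3q.
Supply slope = (52 − 30.2)/(195 − 86) = 0.2, so p = 13 + 0.2q.
Competitive equilibrium: 88 − 0.3q = 13 + 0.2q → q* = 150, p* = 43.
Marginal revenue: MR = 88 − 0.6q. Set MR = MC: 88 − 0.6q = 13 + 0.2q → q_m = 93.75.
Price p_m = 88 − 0.3·93.75 = 59.875; MC(q_m) = 13 + 0.2·93.75 = 31.75.
Competitive q* = 150, so Δq = 56.25; wedge = 59.875 − 31.75 = 28.125.
DWL = ½ × 56.25 × 28.125 = $791.02 thousand.

$791.02 thousand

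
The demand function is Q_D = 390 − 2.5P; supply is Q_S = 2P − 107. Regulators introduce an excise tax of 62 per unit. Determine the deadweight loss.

In inverse form: demand P = 156 − 0.4Q, supply P = 53.5 + 0.5Q.
Competitive equilibrium: 156 − 0.4Q = 53.5 + 0.5Q → Q* = 113.8889, P* = 110.4444.
With the tax, the buyer price exceeds the seller price by 62: (156 − 0.4Q) − (53.5 + 0.5Q) = 62 → Q' = 45.
ΔQ = 113.8889 − 45 = 68.8889; the wedge equals the tax, 62.
DWL = ½ × 68.8889 × 62 = 2135.56.

2135.56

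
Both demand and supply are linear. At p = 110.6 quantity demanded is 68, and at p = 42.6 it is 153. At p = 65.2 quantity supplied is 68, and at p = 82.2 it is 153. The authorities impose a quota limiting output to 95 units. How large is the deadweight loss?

Demand slope = (42.6 − 110.6)/(153 − 68) = −0.8, so p = 165 − 0.8q.
Supply slope = (82.2 − 65.2)/(153 − 68) = 0.2, so p = 51.6 + 0.2q.
Competitive equilibrium: 165 − 0.8q = 51.6 + 0.2q → q* = 113.4, p* = 74.28.
At q = 95: demand price = 165 − 0.8·95 = 89; supply price = 51.6 + 0.2·95 = 70.6.
Δq = 113.4 − 95 = 18.4; wedge = 89 − 70.6 = 18.4.
Welfare loss = ½ × 18.4 × 18.4 = 169.28.

169.28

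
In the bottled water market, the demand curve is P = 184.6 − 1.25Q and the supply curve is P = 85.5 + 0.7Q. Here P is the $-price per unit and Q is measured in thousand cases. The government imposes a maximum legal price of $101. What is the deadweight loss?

Competitive equilibrium: 184.6 − 1.25Q = 85.5 + 0.7Q → Q* = 50.8205, P* = 121.0744.
At the ceiling P = 101, quantity supplied = (101 − 85.5)/0.7 = 22.1429.
Willingness to pay at Q' = 22.1429: 184.6 − 1.25·22.1429 = 156.9214.
ΔQ = 50.8205 − 22.1429 = 28.6776; wedge = 156.9214 − 101 = 55.9214.
Welfare loss = ½ × 28.6776 × 55.9214 = $801.85 thousand.

$801.85 thousand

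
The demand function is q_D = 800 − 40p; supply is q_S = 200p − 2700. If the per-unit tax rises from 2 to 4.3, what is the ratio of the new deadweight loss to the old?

4.6225

In inverse form: demand p = 20 − 0.025q, supply p = 13.5 + 0.005q.
Competitive equilibrium: 20 − 0.025q = 13.5 + 0.005q → q* = 216.6667, p* = 14.5833.
For a per-unit tax t: Δq = t/0.03, so DWL = ½·t·(t/0.03) = t²/0.06.
At t = 2: DWL = 66.667. At t = 4.3: DWL = 308.167.
Ratio = (4.3/2)² = 4.6225.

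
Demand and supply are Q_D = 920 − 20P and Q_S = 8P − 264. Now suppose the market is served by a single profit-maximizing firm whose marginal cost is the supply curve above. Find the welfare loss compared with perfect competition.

23.84

In inverse form: demand P = 46 − 0.05Q, supply P = 33 + 0.125Q.
Competitive equilibrium: 46 − 0.05Q = 33 + 0.125Q → Q* = 74.2857, P* = 42.2857.
Marginal revenue: MR = 46 − 0.1Q. Set MR = MC: 46 − 0.1Q = 33 + 0.125Q → Q_m = 57.7778.
Price P_m = 46 − 0.05·57.7778 = 43.1111; MC(Q_m) = 33 + 0.125·57.7778 = 40.2222.
Competitive Q* = 74.2857, so ΔQ = 16.5079; wedge = 43.1111 − 40.2222 = 2.8889.
The triangle = ½ × 16.5079 × 2.8889 = 23.84.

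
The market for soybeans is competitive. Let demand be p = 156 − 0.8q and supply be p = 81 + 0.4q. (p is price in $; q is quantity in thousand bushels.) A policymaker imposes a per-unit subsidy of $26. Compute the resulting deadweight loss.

Competitive equilibrium: 156 − 0.8q = 81 + 0.4q → q* = 62.5, p* = 106.
The subsidy lowers effective supply by 26: p = 55 + 0.4q.
New quantity: 156 − 0.8q = 55 + 0.4q → q' = 84.1667.
Overproduction Δq = 84.1667 − 62.5 = 21.6667; wedge = subsidy = 26.
Welfare loss = ½ × 21.6667 × 26 = $281.67 thousand.

$281.67 thousand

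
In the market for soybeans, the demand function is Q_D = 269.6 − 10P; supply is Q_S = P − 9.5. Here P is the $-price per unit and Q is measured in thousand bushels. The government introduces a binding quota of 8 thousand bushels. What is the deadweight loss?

In inverse form: demand P = 26.96 − 0.1Q, supply P = 9.5 + Q.
Competitive equilibrium: 26.96 − 0.1Q = 9.5 + Q → Q* = 15.8727, P* = 25.3727.
At Q = 8: demand price = 26.96 − 0.1·8 = 26.16; supply price = 9.5 + 1·8 = 17.5.
ΔQ = 15.8727 − 8 = 7.8727; wedge = 26.16 − 17.5 = 8.66.
Deadweight loss = ½ × 7.8727 × 8.66 = $34.09 thousand.

$34.09 thousand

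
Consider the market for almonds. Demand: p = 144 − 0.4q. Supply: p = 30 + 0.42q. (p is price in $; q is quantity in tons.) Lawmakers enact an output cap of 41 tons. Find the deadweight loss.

Competitive equilibrium: 144 − 0.4q = 30 + 0.42q → q* = 139.0244, p* = 88.3902.
At q = 41: demand price = 144 − 0.4·41 = 127.6; supply price = 30 + 0.42·41 = 47.22.
Δq = 139.0244 − 41 = 98.0244; wedge = 127.6 − 47.22 = 80.38.
DWL = ½ × 98.0244 × 80.38 = $3939.60.

$3939.60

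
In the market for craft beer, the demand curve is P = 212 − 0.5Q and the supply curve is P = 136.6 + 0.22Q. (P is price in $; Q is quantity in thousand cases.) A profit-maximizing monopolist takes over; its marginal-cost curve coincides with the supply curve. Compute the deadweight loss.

Competitive equilibrium: 212 − 0.5Q = 136.6 + 0.22Q → Q* = 104.7222, P* = 159.6389.
Marginal revenue: MR = 212 − Q. Set MR = MC: 212 − Q = 136.6 + 0.22Q → Q_m = 61.8033.
Price P_m = 212 − 0.5·61.8033 = 181.0984; MC(Q_m) = 136.6 + 0.22·61.8033 = 150.1967.
Competitive Q* = 104.7222, so ΔQ = 42.9189; wedge = 181.0984 − 150.1967 = 30.9017.
Deadweight loss = ½ × 42.9189 × 30.9017 = $663.13 thousand.

$663.13 thousand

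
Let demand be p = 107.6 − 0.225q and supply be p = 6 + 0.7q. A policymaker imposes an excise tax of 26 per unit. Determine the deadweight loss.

Competitive equilibrium: 107.6 − 0.225q = 6 + 0.7q → q* = 109.8378, p* = 82.8865.
With the tax, the buyer price exceeds the seller price by 26: (107.6 − 0.225q) − (6 + 0.7q) = 26 → q' = 81.7297.
Δq = 109.8378 − 81.7297 = 28.1081; the wedge equals the tax, 26.
Deadweight loss = ½ × 28.1081 × 26 = 365.41.

365.41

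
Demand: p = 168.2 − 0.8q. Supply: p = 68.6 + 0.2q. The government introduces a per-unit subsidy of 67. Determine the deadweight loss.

Competitive equilibrium: 168.2 − 0.8q = 68.6 + 0.2q → q* = 99.6, p* = 88.52.
The subsidy lowers effective supply by 67: p = 1.6 + 0.2q.
New quantity: 168.2 − 0.8q = 1.6 + 0.2q → q' = 166.6.
Overproduction Δq = 166.6 − 99.6 = 67; wedge = subsidy = 67.
Deadweight loss = ½ × 67 × 67 = 2244.50.

2244.50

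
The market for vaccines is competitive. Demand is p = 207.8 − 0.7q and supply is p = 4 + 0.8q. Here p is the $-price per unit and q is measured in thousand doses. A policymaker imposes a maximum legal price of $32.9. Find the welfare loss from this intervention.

$7461.30 thousand

Competitive equilibrium: 207.8 − 0.7q = 4 + 0.8q → q* = 135.8667, p* = 112.6933.
At the ceiling p = 32.9, quantity supplied = (32.9 − 4)/0.8 = 36.125.
Willingness to pay at q' = 36.125: 207.8 − 0.7·36.125 = 182.5125.
Δq = 135.8667 − 36.125 = 99.7417; wedge = 182.5125 − 32.9 = 149.6125.
Deadweight loss = ½ × 99.7417 × 149.6125 = $7461.30 thousand.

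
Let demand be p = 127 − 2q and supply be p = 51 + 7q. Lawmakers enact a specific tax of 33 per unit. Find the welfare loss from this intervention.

60.50

Competitive equilibrium: 127 − 2q = 51 + 7q → q* = 8.4444, p* = 110.1111.
With the tax, the buyer price exceeds the seller price by 33: (127 − 2q) − (51 + 7q) = 33 → q' = 4.7778.
Δq = 8.4444 − 4.7778 = 3.6666; the wedge equals the tax, 33.
The triangle = ½ × 3.6666 × 33 = 60.50.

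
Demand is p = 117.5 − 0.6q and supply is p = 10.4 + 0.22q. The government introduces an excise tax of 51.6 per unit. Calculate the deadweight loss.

1623.51

Competitive equilibrium: 117.5 − 0.6q = 10.4 + 0.22q → q* = 130.6098, p* = 39.1341.
With the tax, the buyer price exceeds the seller price by 51.6: (117.5 − 0.6q) − (10.4 + 0.22q) = 51.6 → q' = 67.6829.
Δq = 130.6098 − 67.6829 = 62.9269; the wedge equals the tax, 51.6.
Welfare loss = ½ × 62.9269 × 51.6 = 1623.51.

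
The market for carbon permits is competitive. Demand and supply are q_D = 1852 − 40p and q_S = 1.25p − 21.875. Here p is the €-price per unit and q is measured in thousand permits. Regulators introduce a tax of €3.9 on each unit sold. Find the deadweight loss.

€9.22 thousand

In inverse form: demand p = 46.3 − 0.025q, supply p = 17.5 + 0.8q.
Competitive equilibrium: 46.3 − 0.025q = 17.5 + 0.8q → q* = 34.9091, p* = 45.4273.
With the tax, the buyer price exceeds the seller price by 3.9: (46.3 − 0.025q) − (17.5 + 0.8q) = 3.9 → q' = 30.1818.
Δq = 34.9091 − 30.1818 = 4.7273; the wedge equals the tax, 3.9.
Deadweight loss = ½ × 4.7273 × 3.9 = €9.22 thousand.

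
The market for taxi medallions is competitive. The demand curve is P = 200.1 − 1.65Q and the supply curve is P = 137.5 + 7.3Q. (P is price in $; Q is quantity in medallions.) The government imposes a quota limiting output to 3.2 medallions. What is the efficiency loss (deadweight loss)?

Competitive equilibrium: 200.1 − 1.65Q = 137.5 + 7.3Q → Q* = 6.9944, P* = 188.5592.
At Q = 3.2: demand price = 200.1 − 1.65·3.2 = 194.82; supply price = 137.5 + 7.3·3.2 = 160.86.
ΔQ = 6.9944 − 3.2 = 3.7944; wedge = 194.82 − 160.86 = 33.96.
DWL = ½ × 3.7944 × 33.96 = $64.43.

$64.43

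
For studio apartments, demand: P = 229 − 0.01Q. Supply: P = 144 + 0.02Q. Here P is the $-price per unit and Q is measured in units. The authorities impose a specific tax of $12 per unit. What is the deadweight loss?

Competitive equilibrium: 229 − 0.01Q = 144 + 0.02Q → Q* = 2833.3333, P* = 200.6667.
With the tax, the buyer price exceeds the seller price by 12: (229 − 0.01Q) − (144 + 0.02Q) = 12 → Q' = 2433.3333.
ΔQ = 2833.3333 − 2433.3333 = 400; the wedge equals the tax, 12.
The triangle = ½ × 400 × 12 = $2400.

$2400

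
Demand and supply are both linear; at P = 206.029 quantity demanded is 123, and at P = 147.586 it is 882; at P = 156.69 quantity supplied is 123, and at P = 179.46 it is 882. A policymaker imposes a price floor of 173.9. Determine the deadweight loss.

102.88

Demand slope = (147.586 − 206.029)/(882 − 123) = −0.077, so P = 215.5 − 0.077Q.
Supply slope = (179.46 − 156.69)/(882 − 123) = 0.03, so P = 153 + 0.03Q.
Competitive equilibrium: 215.5 − 0.077Q = 153 + 0.03Q → Q* = 584.1121, P* = 170.5234.
At the floor P = 173.9, quantity demanded = (215.5 − 173.9)/0.077 = 540.2597.
Sellers' marginal cost at Q' = 540.2597: 153 + 0.03·540.2597 = 169.2078.
ΔQ = 584.1121 − 540.2597 = 43.8524; wedge = 173.9 − 169.2078 = 4.6922.
The triangle = ½ × 43.8524 × 4.6922 = 102.88.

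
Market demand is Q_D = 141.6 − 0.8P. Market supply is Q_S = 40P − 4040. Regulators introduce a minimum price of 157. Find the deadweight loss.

1212.30

In inverse form: demand P = 177 − 1.25Q, supply P = 101 + 0.025Q.
Competitive equilibrium: 177 − 1.25Q = 101 + 0.025Q → Q* = 59.6078, P* = 102.4902.
At the floor P = 157, quantity demanded = (177 − 157)/1.25 = 16.
Sellers' marginal cost at Q' = 16: 101 + 0.025·16 = 101.4.
ΔQ = 59.6078 − 16 = 43.6078; wedge = 157 − 101.4 = 55.6.
Deadweight loss = ½ × 43.6078 × 55.6 = 1212.30.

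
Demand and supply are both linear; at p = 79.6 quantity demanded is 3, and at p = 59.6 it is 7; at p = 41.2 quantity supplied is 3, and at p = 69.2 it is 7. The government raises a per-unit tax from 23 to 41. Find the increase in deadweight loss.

48

Demand slope = (59.6 − 79.6)/(7 − 3) = −5, so p = 94.6 − 5q.
Supply slope = (69.2 − 41.2)/(7 − 3) = 7, so p = 20.2 + 7q.
Competitive equilibrium: 94.6 − 5q = 20.2 + 7q → q* = 6.2, p* = 63.6.
For a per-unit tax t: Δq = t/12, so DWL = ½·t·(t/12) = t²/24.
At t = 23: DWL = 22.042. At t = 41: DWL = 70.042.
Increase = 70.042 − 22.042 = 48.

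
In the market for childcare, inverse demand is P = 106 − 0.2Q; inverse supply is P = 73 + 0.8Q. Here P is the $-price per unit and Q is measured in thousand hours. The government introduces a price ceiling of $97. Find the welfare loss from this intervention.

$4.50 thousand

Competitive equilibrium: 106 − 0.2Q = 73 + 0.8Q → Q* = 33, P* = 99.4.
At the ceiling P = 97, quantity supplied = (97 − 73)/0.8 = 30.
Willingness to pay at Q' = 30: 106 − 0.2·30 = 100.
ΔQ = 33 − 30 = 3; wedge = 100 − 97 = 3.
DWL = ½ × 3 × 3 = $4.50 thousand.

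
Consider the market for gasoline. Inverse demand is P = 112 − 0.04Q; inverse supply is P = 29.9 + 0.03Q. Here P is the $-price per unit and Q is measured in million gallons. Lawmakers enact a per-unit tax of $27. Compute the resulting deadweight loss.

Competitive equilibrium: 112 − 0.04Q = 29.9 + 0.03Q → Q* = 1172.8571, P* = 65.0857.
With the tax, the buyer price exceeds the seller price by 27: (112 − 0.04Q) − (29.9 + 0.03Q) = 27 → Q' = 787.1429.
ΔQ = 1172.8571 − 787.1429 = 385.7142; the wedge equals the tax, 27.
Deadweight loss = ½ × 385.7142 × 27 = $5207.14 million.

$5207.14 million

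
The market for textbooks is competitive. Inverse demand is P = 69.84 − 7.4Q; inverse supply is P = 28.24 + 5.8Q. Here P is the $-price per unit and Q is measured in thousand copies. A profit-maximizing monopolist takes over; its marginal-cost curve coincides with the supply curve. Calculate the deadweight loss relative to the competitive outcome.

$8.46 thousand

Competitive equilibrium: 69.84 − 7.4Q = 28.24 + 5.8Q → Q* = 3.1515, P* = 46.5188.
Marginal revenue: MR = 69.84 − 14.8Q. Set MR = MC: 69.84 − 14.8Q = 28.24 + 5.8Q → Q_m = 2.0194.
Price P_m = 69.84 − 7.4·2.0194 = 54.8964; MC(Q_m) = 28.24 + 5.8·2.0194 = 39.9525.
Competitive Q* = 3.1515, so ΔQ = 1.1321; wedge = 54.8964 − 39.9525 = 14.9439.
Welfare loss = ½ × 1.1321 × 14.9439 = $8.46 thousand.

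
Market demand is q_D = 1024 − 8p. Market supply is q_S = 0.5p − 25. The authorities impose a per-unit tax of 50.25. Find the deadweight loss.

594.13

In inverse form: demand p = 128 − 0.125q, supply p = 50 + 2q.
Competitive equilibrium: 128 − 0.125q = 50 + 2q → q* = 36.7059, p* = 123.4118.
With the tax, the buyer price exceeds the seller price by 50.25: (128 − 0.125q) − (50 + 2q) = 50.25 → q' = 13.0588.
Δq = 36.7059 − 13.0588 = 23.6471; the wedge equals the tax, 50.25.
Welfare loss = ½ × 23.6471 × 50.25 = 594.13.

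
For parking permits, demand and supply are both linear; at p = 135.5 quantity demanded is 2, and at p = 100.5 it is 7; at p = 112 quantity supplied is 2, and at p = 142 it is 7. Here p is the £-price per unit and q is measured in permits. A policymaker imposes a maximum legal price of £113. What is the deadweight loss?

Demand slope = (100.5 − 135.5)/(7 − 2) = −7, so p = 149.5 − 7q.
Supply slope = (142 − 112)/(7 − 2) = 6, so p = 100 + 6q.
Competitive equilibrium: 149.5 − 7q = 100 + 6q → q* = 3.8077, p* = 122.8462.
At the ceiling p = 113, quantity supplied = (113 − 100)/6 = 2.1667.
Willingness to pay at q' = 2.1667: 149.5 − 7·2.1667 = 134.3331.
Δq = 3.8077 − 2.1667 = 1.641; wedge = 134.3331 − 113 = 21.3331.
DWL = ½ × 1.641 × 21.3331 = £17.50.

£17.50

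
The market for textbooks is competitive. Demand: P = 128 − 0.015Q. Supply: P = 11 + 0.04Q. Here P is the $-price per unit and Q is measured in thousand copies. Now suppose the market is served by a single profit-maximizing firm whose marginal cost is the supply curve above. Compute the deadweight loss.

$5714.33 thousand

Competitive equilibrium: 128 − 0.015Q = 11 + 0.04Q → Q* = 2127.27273, P* = 96.09091.
Marginal revenue: MR = 128 − 0.03Q. Set MR = MC: 128 − 0.03Q = 11 + 0.04Q → Q_m = 1671.42857.
Price P_m = 128 − 0.015·1671.42857 = 102.92857; MC(Q_m) = 11 + 0.04·1671.42857 = 77.85714.
Competitive Q* = 2127.27273, so ΔQ = 455.84416; wedge = 102.92857 − 77.85714 = 25.07143.
Welfare loss = ½ × 455.84416 × 25.07143 = $5714.33 thousand.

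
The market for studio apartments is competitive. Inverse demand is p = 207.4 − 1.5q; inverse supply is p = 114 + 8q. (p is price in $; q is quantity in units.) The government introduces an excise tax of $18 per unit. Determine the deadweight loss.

$17.05

Competitive equilibrium: 207.4 − 1.5q = 114 + 8q → q* = 9.8316, p* = 192.6526.
With the tax, the buyer price exceeds the seller price by 18: (207.4 − 1.5q) − (114 + 8q) = 18 → q' = 7.9368.
Δq = 9.8316 − 7.9368 = 1.8948; the wedge equals the tax, 18.
DWL = ½ × 1.8948 × 18 = $17.05.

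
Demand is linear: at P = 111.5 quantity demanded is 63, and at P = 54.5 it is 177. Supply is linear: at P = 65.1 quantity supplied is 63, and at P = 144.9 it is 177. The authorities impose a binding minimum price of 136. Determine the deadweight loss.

Demand slope = (54.5 − 111.5)/(177 − 63) = −0.5, so P = 143 − 0.5Q.
Supply slope = (144.9 − 65.1)/(177 − 63) = 0.7, so P = 21 + 0.7Q.
Competitive equilibrium: 143 − 0.5Q = 21 + 0.7Q → Q* = 101.6667, P* = 92.1667.
At the floor P = 136, quantity demanded = (143 − 136)/0.5 = 14.
Sellers' marginal cost at Q' = 14: 21 + 0.7·14 = 30.8.
ΔQ = 101.6667 − 14 = 87.6667; wedge = 136 − 30.8 = 105.2.
DWL = ½ × 87.6667 × 105.2 = 4611.27.

4611.27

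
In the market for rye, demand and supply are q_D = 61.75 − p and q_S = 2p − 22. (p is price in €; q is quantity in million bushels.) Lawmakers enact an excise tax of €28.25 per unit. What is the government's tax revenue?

In inverse form: demand p = 61.75 − q, supply p = 11 + 0.5q.
Competitive equilibrium: 61.75 − q = 11 + 0.5q → q* = 33.8333, p* = 27.9167.
With the tax, the buyer price exceeds the seller price by 28.25: (61.75 − q) − (11 + 0.5q) = 28.25 → q' = 15.
Tax revenue = 28.25 × 15 = €423.75 million.

€423.75 million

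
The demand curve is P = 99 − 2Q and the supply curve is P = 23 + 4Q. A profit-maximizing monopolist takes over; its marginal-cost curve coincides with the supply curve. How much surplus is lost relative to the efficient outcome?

Competitive equilibrium: 99 − 2Q = 23 + 4Q → Q* = 12.6667, P* = 73.6667.
Marginal revenue: MR = 99 − 4Q. Set MR = MC: 99 − 4Q = 23 + 4Q → Q_m = 9.5.
Price P_m = 99 − 2·9.5 = 80; MC(Q_m) = 23 + 4·9.5 = 61.
Competitive Q* = 12.6667, so ΔQ = 3.1667; wedge = 80 − 61 = 19.
The triangle = ½ × 3.1667 × 19 = 30.08.

30.08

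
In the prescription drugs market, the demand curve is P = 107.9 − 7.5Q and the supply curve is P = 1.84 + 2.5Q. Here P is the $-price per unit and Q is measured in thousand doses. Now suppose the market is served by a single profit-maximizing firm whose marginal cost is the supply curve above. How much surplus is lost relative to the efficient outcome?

Competitive equilibrium: 107.9 − 7.5Q = 1.84 + 2.5Q → Q* = 10.606, P* = 28.355.
Marginal revenue: MR = 107.9 − 15Q. Set MR = MC: 107.9 − 15Q = 1.84 + 2.5Q → Q_m = 6.0606.
Price P_m = 107.9 − 7.5·6.0606 = 62.4455; MC(Q_m) = 1.84 + 2.5·6.0606 = 16.9915.
Competitive Q* = 10.606, so ΔQ = 4.5454; wedge = 62.4455 − 16.9915 = 45.454.
The triangle = ½ × 4.5454 × 45.454 = $103.30 thousand.

$103.30 thousand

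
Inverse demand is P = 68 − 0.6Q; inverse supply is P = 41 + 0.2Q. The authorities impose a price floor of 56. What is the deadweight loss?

75.625

Competitive equilibrium: 68 − 0.6Q = 41 + 0.2Q → Q* = 33.75, P* = 47.75.
At the floor P = 56, quantity demanded = (68 − 56)/0.6 = 20.
Sellers' marginal cost at Q' = 20: 41 + 0.2·20 = 45.
ΔQ = 33.75 − 20 = 13.75; wedge = 56 − 45 = 11.
DWL = ½ × 13.75 × 11 = 75.625.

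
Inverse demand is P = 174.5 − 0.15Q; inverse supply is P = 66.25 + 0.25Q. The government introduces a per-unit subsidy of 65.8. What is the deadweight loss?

5412.05

Competitive equilibrium: 174.5 − 0.15Q = 66.25 + 0.25Q → Q* = 270.625, P* = 133.9063.
The subsidy lowers effective supply by 65.8: P = 0.45 + 0.25Q.
New quantity: 174.5 − 0.15Q = 0.45 + 0.25Q → Q' = 435.125.
Overproduction ΔQ = 435.125 − 270.625 = 164.5; wedge = subsidy = 65.8.
The triangle = ½ × 164.5 × 65.8 = 5412.05.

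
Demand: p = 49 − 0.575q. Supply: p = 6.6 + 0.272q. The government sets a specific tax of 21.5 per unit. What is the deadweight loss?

Competitive equilibrium: 49 − 0.575q = 6.6 + 0.272q → q* = 50.059, p* = 20.2161.
With the tax, the buyer price exceeds the seller price by 21.5: (49 − 0.575q) − (6.6 + 0.272q) = 21.5 → q' = 24.6753.
Δq = 50.059 − 24.6753 = 25.3837; the wedge equals the tax, 21.5.
Welfare loss = ½ × 25.3837 × 21.5 = 272.87.

272.87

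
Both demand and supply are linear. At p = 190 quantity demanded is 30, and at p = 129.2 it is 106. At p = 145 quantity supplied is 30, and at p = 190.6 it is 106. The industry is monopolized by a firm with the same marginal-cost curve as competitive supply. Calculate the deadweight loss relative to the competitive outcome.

357.45

Demand slope = (129.2 − 190)/(106 − 30) = −0.8, so p = 214 − 0.8q.
Supply slope = (190.6 − 145)/(106 − 30) = 0.6, so p = 127 + 0.6q.
Competitive equilibrium: 214 − 0.8q = 127 + 0.6q → q* = 62.1429, p* = 164.2857.
Marginal revenue: MR = 214 − 1.6q. Set MR = MC: 214 − 1.6q = 127 + 0.6q → q_m = 39.5455.
Price p_m = 214 − 0.8·39.5455 = 182.3636; MC(q_m) = 127 + 0.6·39.5455 = 150.7273.
Competitive q* = 62.1429, so Δq = 22.5974; wedge = 182.3636 − 150.7273 = 31.6363.
Deadweight loss = ½ × 22.5974 × 31.6363 = 357.45.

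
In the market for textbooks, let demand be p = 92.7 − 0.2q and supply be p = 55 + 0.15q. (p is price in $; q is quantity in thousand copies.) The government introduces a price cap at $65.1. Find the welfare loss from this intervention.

Competitive equilibrium: 92.7 − 0.2q = 55 + 0.15q → q* = 107.7143, p* = 71.1571.
At the ceiling p = 65.1, quantity supplied = (65.1 − 55)/0.15 = 67.3333.
Willingness to pay at q' = 67.3333: 92.7 − 0.2·67.3333 = 79.2333.
Δq = 107.7143 − 67.3333 = 40.381; wedge = 79.2333 − 65.1 = 14.1333.
Deadweight loss = ½ × 40.381 × 14.1333 = $285.36 thousand.

$285.36 thousand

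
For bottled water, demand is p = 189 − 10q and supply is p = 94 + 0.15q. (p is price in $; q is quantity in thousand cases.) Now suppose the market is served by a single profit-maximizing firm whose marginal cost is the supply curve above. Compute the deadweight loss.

$109.50 thousand

Competitive equilibrium: 189 − 10q = 94 + 0.15q → q* = 9.3596, p* = 95.4039.
Marginal revenue: MR = 189 − 20q. Set MR = MC: 189 − 20q = 94 + 0.15q → q_m = 4.7146.
Price p_m = 189 − 10·4.7146 = 141.854; MC(q_m) = 94 + 0.15·4.7146 = 94.7072.
Competitive q* = 9.3596, so Δq = 4.645; wedge = 141.854 − 94.7072 = 47.1468.
The triangle = ½ × 4.645 × 47.1468 = $109.50 thousand.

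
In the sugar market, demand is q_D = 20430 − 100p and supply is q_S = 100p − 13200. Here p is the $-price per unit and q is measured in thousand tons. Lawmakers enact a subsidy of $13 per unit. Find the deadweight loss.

$4225 thousand

In inverse form: demand p = 204.3 − 0.01q, supply p = 132 + 0.01q.
Competitive equilibrium: 204.3 − 0.01q = 132 + 0.01q → q* = 3615, p* = 168.15.
The subsidy lowers effective supply by 13: p = 119 + 0.01q.
New quantity: 204.3 − 0.01q = 119 + 0.01q → q' = 4265.
Overproduction Δq = 4265 − 3615 = 650; wedge = subsidy = 13.
Deadweight loss = ½ × 650 × 13 = $4225 thousand.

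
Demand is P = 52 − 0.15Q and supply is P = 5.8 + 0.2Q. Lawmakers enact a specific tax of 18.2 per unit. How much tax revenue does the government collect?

Competitive equilibrium: 52 − 0.15Q = 5.8 + 0.2Q → Q* = 132, P* = 32.2.
With the tax, the buyer price exceeds the seller price by 18.2: (52 − 0.15Q) − (5.8 + 0.2Q) = 18.2 → Q' = 80.
Tax revenue = 18.2 × 80 = 1456.

1456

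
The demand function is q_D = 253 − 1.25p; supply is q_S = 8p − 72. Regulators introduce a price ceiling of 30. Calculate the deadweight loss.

In inverse form: demand p = 202.4 − 0.8q, supply p = 9 + 0.125q.
Competitive equilibrium: 202.4 − 0.8q = 9 + 0.125q → q* = 209.0811, p* = 35.1351.
At the ceiling p = 30, quantity supplied = (30 − 9)/0.125 = 168.
Willingness to pay at q' = 168: 202.4 − 0.8·168 = 68.
Δq = 209.0811 − 168 = 41.0811; wedge = 68 − 30 = 38.
Deadweight loss = ½ × 41.0811 × 38 = 780.54.

780.54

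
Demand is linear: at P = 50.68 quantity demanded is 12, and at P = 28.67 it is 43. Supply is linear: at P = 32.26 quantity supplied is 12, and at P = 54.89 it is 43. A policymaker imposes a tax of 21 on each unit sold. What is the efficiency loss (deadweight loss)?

Demand slope = (28.67 − 50.68)/(43 − 12) = −0.71, so P = 59.2 − 0.71Q.
Supply slope = (54.89 − 32.26)/(43 − 12) = 0.73, so P = 23.5 + 0.73Q.
Competitive equilibrium: 59.2 − 0.71Q = 23.5 + 0.73Q → Q* = 24.79167, P* = 41.59792.
With the tax, the buyer price exceeds the seller price by 21: (59.2 − 0.71Q) − (23.5 + 0.73Q) = 21 → Q' = 10.20833.
ΔQ = 24.79167 − 10.20833 = 14.58334; the wedge equals the tax, 21.
The triangle = ½ × 14.58334 × 21 = 153.125.

153.125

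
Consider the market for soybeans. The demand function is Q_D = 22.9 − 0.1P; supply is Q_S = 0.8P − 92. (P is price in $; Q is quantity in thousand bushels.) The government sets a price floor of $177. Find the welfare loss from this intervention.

In inverse form: demand P = 229 − 10Q, supply P = 115 + 1.25Q.
Competitive equilibrium: 229 − 10Q = 115 + 1.25Q → Q* = 10.1333, P* = 127.6667.
At the floor P = 177, quantity demanded = (229 − 177)/10 = 5.2.
Sellers' marginal cost at Q' = 5.2: 115 + 1.25·5.2 = 121.5.
ΔQ = 10.1333 − 5.2 = 4.9333; wedge = 177 − 121.5 = 55.5.
DWL = ½ × 4.9333 × 55.5 = $136.90 thousand.

$136.90 thousand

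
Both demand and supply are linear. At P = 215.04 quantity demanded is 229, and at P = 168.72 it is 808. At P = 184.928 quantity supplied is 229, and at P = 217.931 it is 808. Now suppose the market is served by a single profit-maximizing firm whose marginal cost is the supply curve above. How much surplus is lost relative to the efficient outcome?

Demand slope = (168.72 − 215.04)/(808 − 229) = −0.08, so P = 233.36 − 0.08Q.
Supply slope = (217.931 − 184.928)/(808 − 229) = 0.057, so P = 171.875 + 0.057Q.
Competitive equilibrium: 233.36 − 0.08Q = 171.875 + 0.057Q → Q* = 448.7956, P* = 197.4564.
Marginal revenue: MR = 233.36 − 0.16Q. Set MR = MC: 233.36 − 0.16Q = 171.875 + 0.057Q → Q_m = 283.341.
Price P_m = 233.36 − 0.08·283.341 = 210.6927; MC(Q_m) = 171.875 + 0.057·283.341 = 188.0254.
Competitive Q* = 448.7956, so ΔQ = 165.4546; wedge = 210.6927 − 188.0254 = 22.6673.
DWL = ½ × 165.4546 × 22.6673 = 1875.20.

1875.20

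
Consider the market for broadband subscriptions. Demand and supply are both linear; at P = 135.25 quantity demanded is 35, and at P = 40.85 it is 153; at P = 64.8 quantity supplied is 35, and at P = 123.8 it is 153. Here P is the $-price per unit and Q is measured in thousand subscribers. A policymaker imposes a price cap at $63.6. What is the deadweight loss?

Demand slope = (40.85 − 135.25)/(153 − 35) = −0.8, so P = 163.25 − 0.8Q.
Supply slope = (123.8 − 64.8)/(153 − 35) = 0.5, so P = 47.3 + 0.5Q.
Competitive equilibrium: 163.25 − 0.8Q = 47.3 + 0.5Q → Q* = 89.1923, P* = 91.8962.
At the ceiling P = 63.6, quantity supplied = (63.6 − 47.3)/0.5 = 32.6.
Willingness to pay at Q' = 32.6: 163.25 − 0.8·32.6 = 137.17.
ΔQ = 89.1923 − 32.6 = 56.5923; wedge = 137.17 − 63.6 = 73.57.
Deadweight loss = ½ × 56.5923 × 73.57 = $2081.75 thousand.

$2081.75 thousand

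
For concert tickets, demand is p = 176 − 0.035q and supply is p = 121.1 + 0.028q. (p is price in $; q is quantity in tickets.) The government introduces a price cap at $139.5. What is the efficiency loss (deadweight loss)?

Competitive equilibrium: 176 − 0.035q = 121.1 + 0.028q → q* = 871.4286, p* = 145.5.
At the ceiling p = 139.5, quantity supplied = (139.5 − 121.1)/0.028 = 657.1429.
Willingness to pay at q' = 657.1429: 176 − 0.035·657.1429 = 153.
Δq = 871.4286 − 657.1429 = 214.2857; wedge = 153 − 139.5 = 13.5.
The triangle = ½ × 214.2857 × 13.5 = $1446.43.

$1446.43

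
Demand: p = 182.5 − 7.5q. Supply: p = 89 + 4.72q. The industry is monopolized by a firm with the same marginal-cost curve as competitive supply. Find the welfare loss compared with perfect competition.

51.74

Competitive equilibrium: 182.5 − 7.5q = 89 + 4.72q → q* = 7.6514, p* = 125.1146.
Marginal revenue: MR = 182.5 − 15q. Set MR = MC: 182.5 − 15q = 89 + 4.72q → q_m = 4.7414.
Price p_m = 182.5 − 7.5·4.7414 = 146.9395; MC(q_m) = 89 + 4.72·4.7414 = 111.3794.
Competitive q* = 7.6514, so Δq = 2.91; wedge = 146.9395 − 111.3794 = 35.5601.
DWL = ½ × 2.91 × 35.5601 = 51.74.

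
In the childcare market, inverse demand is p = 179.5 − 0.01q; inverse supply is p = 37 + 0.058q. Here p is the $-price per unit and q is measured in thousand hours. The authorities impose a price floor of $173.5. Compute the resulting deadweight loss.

$76050.66 thousand

Competitive equilibrium: 179.5 − 0.01q = 37 + 0.058q → q* = 2095.5882, p* = 158.5441.
At the floor p = 173.5, quantity demanded = (179.5 − 173.5)/0.01 = 600.
Sellers' marginal cost at q' = 600: 37 + 0.058·600 = 71.8.
Δq = 2095.5882 − 600 = 1495.5882; wedge = 173.5 − 71.8 = 101.7.
Welfare loss = ½ × 1495.5882 × 101.7 = $76050.66 thousand.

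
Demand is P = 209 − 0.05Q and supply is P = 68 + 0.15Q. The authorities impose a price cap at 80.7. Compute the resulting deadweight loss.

Competitive equilibrium: 209 − 0.05Q = 68 + 0.15Q → Q* = 705, P* = 173.75.
At the ceiling P = 80.7, quantity supplied = (80.7 − 68)/0.15 = 84.666667.
Willingness to pay at Q' = 84.666667: 209 − 0.05·84.666667 = 204.766667.
ΔQ = 705 − 84.666667 = 620.333333; wedge = 204.766667 − 80.7 = 124.066667.
DWL = ½ × 620.333333 × 124.066667 = 38481.34.

38481.34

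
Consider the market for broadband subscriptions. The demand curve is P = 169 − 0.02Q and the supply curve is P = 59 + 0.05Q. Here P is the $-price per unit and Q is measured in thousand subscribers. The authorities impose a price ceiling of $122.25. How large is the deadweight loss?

Competitive equilibrium: 169 − 0.02Q = 59 + 0.05Q → Q* = 1571.4286, P* = 137.5714.
At the ceiling P = 122.25, quantity supplied = (122.25 − 59)/0.05 = 1265.
Willingness to pay at Q' = 1265: 169 − 0.02·1265 = 143.7.
ΔQ = 1571.4286 − 1265 = 306.4286; wedge = 143.7 − 122.25 = 21.45.
The triangle = ½ × 306.4286 × 21.45 = $3286.45 thousand.

$3286.45 thousand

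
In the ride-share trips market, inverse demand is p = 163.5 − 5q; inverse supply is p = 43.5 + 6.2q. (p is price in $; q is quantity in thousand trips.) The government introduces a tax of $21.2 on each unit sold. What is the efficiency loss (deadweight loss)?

Competitive equilibrium: 163.5 − 5q = 43.5 + 6.2q → q* = 10.7143, p* = 109.9286.
With the tax, the buyer price exceeds the seller price by 21.2: (163.5 − 5q) − (43.5 + 6.2q) = 21.2 → q' = 8.8214.
Δq = 10.7143 − 8.8214 = 1.8929; the wedge equals the tax, 21.2.
Welfare loss = ½ × 1.8929 × 21.2 = $20.06 thousand.

$20.06 thousand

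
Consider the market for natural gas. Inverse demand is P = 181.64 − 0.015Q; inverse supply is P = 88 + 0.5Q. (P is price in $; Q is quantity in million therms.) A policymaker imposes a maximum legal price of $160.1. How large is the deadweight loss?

$364.53 million

Competitive equilibrium: 181.64 − 0.015Q = 88 + 0.5Q → Q* = 181.8252, P* = 178.9126.
At the ceiling P = 160.1, quantity supplied = (160.1 − 88)/0.5 = 144.2.
Willingness to pay at Q' = 144.2: 181.64 − 0.015·144.2 = 179.477.
ΔQ = 181.8252 − 144.2 = 37.6252; wedge = 179.477 − 160.1 = 19.377.
Welfare loss = ½ × 37.6252 × 19.377 = $364.53 million.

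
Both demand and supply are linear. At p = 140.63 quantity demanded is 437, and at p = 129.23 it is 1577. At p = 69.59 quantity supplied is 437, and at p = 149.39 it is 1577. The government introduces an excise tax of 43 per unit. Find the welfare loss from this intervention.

11556.25

Demand slope = (129.23 − 140.63)/(1577 − 437) = −0.01, so p = 145 − 0.01q.
Supply slope = (149.39 − 69.59)/(1577 − 437) = 0.07, so p = 39 + 0.07q.
Competitive equilibrium: 145 − 0.01q = 39 + 0.07q → q* = 1325, p* = 131.75.
With the tax, the buyer price exceeds the seller price by 43: (145 − 0.01q) − (39 + 0.07q) = 43 → q' = 787.5.
Δq = 1325 − 787.5 = 537.5; the wedge equals the tax, 43.
Welfare loss = ½ × 537.5 × 43 = 11556.25.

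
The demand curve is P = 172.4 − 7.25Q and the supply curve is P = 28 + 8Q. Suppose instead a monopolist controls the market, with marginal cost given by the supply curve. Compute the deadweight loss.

70.98

Competitive equilibrium: 172.4 − 7.25Q = 28 + 8Q → Q* = 9.4689, P* = 103.7508.
Marginal revenue: MR = 172.4 − 14.5Q. Set MR = MC: 172.4 − 14.5Q = 28 + 8Q → Q_m = 6.4178.
Price P_m = 172.4 − 7.25·6.4178 = 125.871; MC(Q_m) = 28 + 8·6.4178 = 79.3424.
Competitive Q* = 9.4689, so ΔQ = 3.0511; wedge = 125.871 − 79.3424 = 46.5286.
DWL = ½ × 3.0511 × 46.5286 = 70.98.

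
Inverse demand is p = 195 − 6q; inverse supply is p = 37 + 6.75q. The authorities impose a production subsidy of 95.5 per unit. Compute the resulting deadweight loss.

357.66

Competitive equilibrium: 195 − 6q = 37 + 6.75q → q* = 12.3922, p* = 120.6471.
The subsidy lowers effective supply by 95.5: p = 6.75q − 58.5.
New quantity: 195 − 6q = 6.75q − 58.5 → q' = 19.8824.
Overproduction Δq = 19.8824 − 12.3922 = 7.4902; wedge = subsidy = 95.5.
Welfare loss = ½ × 7.4902 × 95.5 = 357.66.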